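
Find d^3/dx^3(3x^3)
Apply power rule 3 times:
d^1: 9x^2
d^2: 18x
d^3: 18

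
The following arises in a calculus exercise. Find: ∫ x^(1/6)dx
Power rule: ∫ x^(1/6) dx=x^(7/6)/(7/6)+C

Answer: (6/7)·x^(7/6)+C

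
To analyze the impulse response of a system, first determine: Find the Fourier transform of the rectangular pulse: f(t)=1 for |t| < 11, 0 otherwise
F(omega) = integral from -11 to 11 of e^(-j*omega*t) dt
= 2*sin(11*omega)/omega = 22*sinc(11*omega/pi)

Answer: 2*sin(11*omega)/omega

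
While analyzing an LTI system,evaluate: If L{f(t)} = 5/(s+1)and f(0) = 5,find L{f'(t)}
L{f'(t)} = s·F(s) - f(0) = 5s/(s+1)-5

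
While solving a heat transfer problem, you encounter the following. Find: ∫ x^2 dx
Using power rule: ∫ x^2 dx = 1/3 x^3 + C = (1/3)x^3 + C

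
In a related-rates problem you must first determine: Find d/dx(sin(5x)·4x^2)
Product rule: (fg)' = f'g + fg'
f = sin(5x), f' = 5·cos(5x)
g = 4x^2, g' = 8x

Answer: 20·cos(5x)·x^2 + 8·sin(5x)·x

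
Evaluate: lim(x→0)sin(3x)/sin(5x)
sin(u) ≈ u for small u:
sin(3x)/sin(5x) ≈ 3x/(5x) = 3/5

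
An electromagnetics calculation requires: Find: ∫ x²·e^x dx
Integration by parts twice:
First: u=x², dv=e^x dx => x²e^x - 2∫ xe^x dx
Second: u=x, dv=e^x dx => xe^x - e^x
Combining: x²e^x - 2xe^x+2e^x+C

Answer: e^x(x² - 2x+2)+C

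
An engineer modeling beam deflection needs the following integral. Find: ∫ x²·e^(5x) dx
Integration by parts twice:
First: u = x², dv = e^(5x) dx => x²e^(5x)/5 - (2/5)∫ xe^(5x) dx
Second (∫ xe^(5x) dx): xe^(5x)/5 - e^(5x)/25
Combining: e^(5x)(x²/5 - 2x/25 + 2/125) + C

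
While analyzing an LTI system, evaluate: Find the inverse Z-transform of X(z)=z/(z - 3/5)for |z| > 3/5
Standard pair: z/(z-a) <-> a^n * u[n] for causal signals
With a = 3/5: x[n] = (3/5)^n * u[n]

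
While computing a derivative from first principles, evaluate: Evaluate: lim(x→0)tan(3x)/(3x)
tan(u) ≈ u for small u:
tan(3x)/(3x) ≈ 3x/(3x) = 3/3

Answer: 1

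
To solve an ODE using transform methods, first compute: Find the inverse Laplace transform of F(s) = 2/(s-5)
L^(-1){2/(s-a)}=c·e^(at)
Here a=5, c=2

Answer: 2e^(5t)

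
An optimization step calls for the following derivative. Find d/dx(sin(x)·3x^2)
Product rule: (fg)'=f'g+fg'
f=sin(x), f'=cos(x)
g=3x^2, g'=6x

Answer: 3·cos(x)·x^2+6·sin(x)·x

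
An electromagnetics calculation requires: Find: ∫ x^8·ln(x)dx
By parts: u = ln(x), dv = x^8 dx
du = 1/x dx, v = x^9/9
= x^9·ln(x)/9 - ∫ x^8/9 dx
= x^9·ln(x)/9 - x^9/81 + C

Answer: x^9(ln(x)/9 - 1/81) + C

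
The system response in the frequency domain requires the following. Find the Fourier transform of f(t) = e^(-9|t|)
Using the standard pair: F{e^(-a|t|)} = 2a/(a^2 + omega^2)
With a = 9: F(omega) = 18/(81 + omega^2)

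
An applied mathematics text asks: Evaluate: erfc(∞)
erfc(x) = 1 - erf(x); erfc(∞) = 1 - erf(∞) = 1-1 = 0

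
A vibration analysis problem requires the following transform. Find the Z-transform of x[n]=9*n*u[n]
Z{n * u[n]} = z/(z-1)^2
By linearity: Z{9 * n * u[n]} = 9z/(z-1)^2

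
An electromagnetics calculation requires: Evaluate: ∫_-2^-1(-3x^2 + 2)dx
Step 1: Find antiderivative F(x) = -x^3 + 2x
Step 2: F(-1) - F(-2) = -1 - (4) = -5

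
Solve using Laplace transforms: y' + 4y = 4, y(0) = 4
Take L of both sides: sY(s)-4+4Y(s) = 4/s
Y(s)(s+4) = 4/s+4
Y(s) = 4/(s(s+4))+4/(s+4)
Partial fractions: 4/(s(s+4)) = 1/s - 1/(s+4)
So Y(s) = 1/s+3/(s+4)
Inverse transform (L^(-1){1/s} = 1, L^(-1){1/(s+4)} = e^(-4t)):

Answer: y(t) = 1+3·e^(-4t)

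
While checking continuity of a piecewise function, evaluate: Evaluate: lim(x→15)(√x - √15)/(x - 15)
Multiply by conjugate (√x + √15)/(√x + √15):
= (x - 15)/((x - 15)(√x + √15)) = 1/(√x + √15)
As x → 15: 1/(2√15)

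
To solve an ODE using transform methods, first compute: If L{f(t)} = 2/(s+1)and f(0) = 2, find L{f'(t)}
L{f'(t)} = s·F(s) - f(0) = 2s/(s+1)-2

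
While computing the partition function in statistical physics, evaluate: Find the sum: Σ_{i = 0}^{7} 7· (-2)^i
Geometric series: S=a(1 - r^n)/(1 - r)
a=7, r=-2, n=8
S=7(1 - 256)/3=-595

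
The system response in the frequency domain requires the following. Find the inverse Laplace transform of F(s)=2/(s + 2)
L^(-1){2/(s-a)}=c·e^(at)
Here a=-2, c=2

Answer: 2e^(-2t)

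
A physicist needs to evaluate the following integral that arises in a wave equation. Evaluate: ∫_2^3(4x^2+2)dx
Step 1: Find antiderivative F(x) = (4/3)x^3+2x
Step 2: F(3) - F(2) = 42 - (44/3) = 82/3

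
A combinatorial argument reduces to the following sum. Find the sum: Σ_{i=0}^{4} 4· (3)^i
Geometric series: S = a(1 - r^n)/(1 - r)
a = 4, r = 3, n = 5
S = 4(1 - 243)/-2 = 484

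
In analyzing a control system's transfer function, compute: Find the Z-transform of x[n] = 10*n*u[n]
Z{n*u[n]} = z/(z-1)^2
By linearity: Z{10*n*u[n]} = 10z/(z-1)^2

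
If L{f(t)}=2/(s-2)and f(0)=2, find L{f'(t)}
L{f'(t)} = s·F(s) - f(0) = 2s/(s-2)-2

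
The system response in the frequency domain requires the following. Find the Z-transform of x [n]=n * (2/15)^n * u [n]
Using the property Z{n*a^n*u[n]}=az/(z-a)^2
With a=2/15: X(z)=(2/15)z/(z - 2/15)^2, |z| > 2/15

Answer: (2/15)z/(z - 2/15)^2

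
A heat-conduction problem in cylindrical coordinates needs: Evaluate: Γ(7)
Γ(n) = (n-1)! for positive integers
Γ(7) = 6! = 720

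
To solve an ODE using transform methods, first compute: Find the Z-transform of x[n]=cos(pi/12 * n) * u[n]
Z{cos(w0 * n) * u[n]} = z(z - cos(w0))/(z^2-2z * cos(w0)+1)
With w0 = pi/12: X(z) = z(z - cos(pi/12))/(z^2-2z * cos(pi/12)+1)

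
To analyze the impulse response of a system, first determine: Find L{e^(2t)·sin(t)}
First shifting: L{e^(at)f(t)}=F(s-a)
L{sin(t)}=1/(s²+1)
Shift: 1/((s-2)²+1)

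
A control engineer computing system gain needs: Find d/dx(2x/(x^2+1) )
Quotient rule: (f/g)' = (f'g - fg')/g²
f = 2x, f' = 2
g = x^2+1, g' = 2x

Answer: (2·(x^2+1)-4x^2)/(x^2+1)²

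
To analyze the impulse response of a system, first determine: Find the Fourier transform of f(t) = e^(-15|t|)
Using the standard pair: F{e^(-a|t|)} = 2a/(a^2 + omega^2)
With a = 15: F(omega) = 30/(225 + omega^2)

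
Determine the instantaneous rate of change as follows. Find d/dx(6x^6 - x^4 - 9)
Power rule: d/dx(ax^n)=n·a·x^(n-1)
Term by term: 36·x^5 - 4·x^3

Answer: 36x^5 - 4x^3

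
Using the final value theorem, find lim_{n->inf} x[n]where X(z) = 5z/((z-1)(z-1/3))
Final value theorem: lim x[n] = lim_{z->1} (z-1) * X(z)
(z-1) * X(z) = 5z/(z-1/3)
As z->1: 5/(1-1/3) = 5/(2/3) = 15/2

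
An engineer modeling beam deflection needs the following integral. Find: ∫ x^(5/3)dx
Power rule: ∫ x^(5/3) dx=x^(8/3)/(8/3)+C

Answer: (3/8)·x^(8/3)+C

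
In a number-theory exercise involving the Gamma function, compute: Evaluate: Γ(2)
Γ(n)=(n-1)! for positive integers
Γ(2)=1!=1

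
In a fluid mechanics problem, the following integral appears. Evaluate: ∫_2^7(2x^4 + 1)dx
Step 1: Find antiderivative F(x) = (2/5)x^5 + x
Step 2: F(7) - F(2) = 33649/5 - (74/5) = 6715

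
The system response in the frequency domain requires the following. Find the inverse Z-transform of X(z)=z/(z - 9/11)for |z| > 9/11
Standard pair: z/(z-a) <-> a^n*u[n] for causal signals
With a=9/11: x[n]=(9/11)^n*u[n]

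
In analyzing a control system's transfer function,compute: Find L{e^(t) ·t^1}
First shifting: L{e^(at)f(t)} = F(s-a)
L{t^1} = 1/s^2
Shift s → s-1: 1/(s-1)^2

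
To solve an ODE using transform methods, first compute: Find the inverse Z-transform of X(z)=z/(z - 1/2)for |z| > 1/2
Standard pair: z/(z-a) <-> a^n * u[n] for causal signals
With a=1/2: x[n]=(1/2)^n * u[n]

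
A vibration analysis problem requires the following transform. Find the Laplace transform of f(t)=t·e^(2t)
L{t·e^(at)}=1/(s-a)²
L{t·e^(2t)}=1/(s-2)²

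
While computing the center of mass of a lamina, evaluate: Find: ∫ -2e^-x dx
Since d/dx[e^-x] = - e^-x, we get 2e^-x+C

Answer: 2e^-x+C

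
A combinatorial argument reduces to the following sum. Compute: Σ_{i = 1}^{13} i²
Using formula: Σ i^2=n(n+1)(2n+1)/6=13·14·27/6=819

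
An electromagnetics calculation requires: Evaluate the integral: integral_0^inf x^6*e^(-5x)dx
This is a Gamma integral. Substitute u=5x (du=5 dx):
integral_0^inf x^6 * e^(-5x) dx=(1/5^7) integral_0^inf u^6 * e^(-u) du
=Gamma(7)/5^7=6!/5^7=720/78125

Answer: 144/15625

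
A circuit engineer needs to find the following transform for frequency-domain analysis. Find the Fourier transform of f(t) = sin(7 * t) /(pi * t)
sin(W*t)/(pi*t) = (W/pi)*sinc(W*t/pi) is the impulse response of the ideal low-pass filter with cutoff W (here W = 7).
Its Fourier transform is a rectangular function:
F(omega) = 1 for |omega| < 7, 0 otherwise

Answer: rect(omega/14) [i.e., 1 for |omega| < 7, 0 otherwise]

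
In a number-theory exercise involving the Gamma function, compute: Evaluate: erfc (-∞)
erfc(x) = 1 - erf(x); erfc(-∞) = 1 - erf(-∞) = 1 - (-1) = 2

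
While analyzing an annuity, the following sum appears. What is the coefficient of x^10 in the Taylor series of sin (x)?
sin(x) has only odd powers. Coefficient of x^10 = 0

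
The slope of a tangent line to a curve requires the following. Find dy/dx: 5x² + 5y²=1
Differentiate: 10x + 10y·(dy/dx) = 0
dy/dx = -10x/(10y) = -1·(x/y)

Answer: dy/dx = -1·(x/y)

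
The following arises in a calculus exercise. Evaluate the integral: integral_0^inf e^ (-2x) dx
integral_0^inf e^(-2x) dx=[-1/2 * e^(-2x)]_0^inf
=0 - (-1/2)=1/2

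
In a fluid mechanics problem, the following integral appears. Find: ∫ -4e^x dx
Since d/dx[e^x]=+ e^x, we get -4e^x + C

Answer: -4e^x + C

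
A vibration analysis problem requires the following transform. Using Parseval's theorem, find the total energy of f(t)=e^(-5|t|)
Parseval's theorem: E=integral |f(t)|^2 dt=(1/2pi) integral |F(omega)|^2 domega
E=integral_{-inf}^{inf} e^(-10|t|) dt=2 * integral_0^inf e^(-10t) dt=2/(2 * 5)=1/5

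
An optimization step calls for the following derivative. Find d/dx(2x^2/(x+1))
Quotient rule: (f/g)'=(f'g - fg')/g²
f=2x^2, f'=4x
g=x+1, g'=1

Answer: (4x·(x+1)-2x^2)/(x+1)²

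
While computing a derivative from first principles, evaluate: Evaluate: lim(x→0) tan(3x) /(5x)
tan(u) ≈ u for small u:
tan(3x)/(5x) ≈ 3x/(5x) = 3/5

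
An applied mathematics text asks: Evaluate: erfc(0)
erfc(x)=1 - erf(x); erfc(0)=1 - erf(0)=1 - 0=1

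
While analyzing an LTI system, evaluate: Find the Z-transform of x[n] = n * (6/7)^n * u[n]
Using the property Z{n*a^n*u[n]}=az/(z-a)^2
With a=6/7: X(z)=(6/7)z/(z - 6/7)^2, |z| > 6/7

Answer: (6/7)z/(z - 6/7)^2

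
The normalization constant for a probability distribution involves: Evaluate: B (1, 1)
B(x,y) = Γ(x)Γ(y)/Γ(x+y) = (x-1)!(y-1)!/(x+y-1)!
B(1,1) = 0!·0!/1! = 1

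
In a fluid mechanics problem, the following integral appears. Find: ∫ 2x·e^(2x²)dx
Let u = 2x², du = 4x dx
∫ (1/2)e^u du = e^u/2 + C

Answer: e^(2x²)/2 + C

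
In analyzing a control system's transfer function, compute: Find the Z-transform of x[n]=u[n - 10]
Using the time-shift property: Z{u[n-10]} = z^(-10)*z/(z-1)
= z^(-9)/(z-1)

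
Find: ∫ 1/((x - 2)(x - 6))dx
Partial fractions: 1/((x-2)(x-6))=A/(x-2)+B/(x-6)
A=-1/4, B=1/4
∫ [-1/4· 1/(x-2)+1/4· 1/(x-6)] dx
=(1/4)[ln|x-6| - ln|x-2|]+C

Answer: (1/4)·ln|(x-6)/(x-2)|+C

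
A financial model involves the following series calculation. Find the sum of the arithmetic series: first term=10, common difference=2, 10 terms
Last term: a_n=10 + (10 - 1)·2=28
Sum=n(a_1 + a_n)/2=10(10 + 28)/2=190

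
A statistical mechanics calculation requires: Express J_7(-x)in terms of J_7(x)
For integer n: J_n(-x) = (-1)^n J_n(x)
With n = 7: J_7(-x) = (-1)^7 J_7(x) = -J_7(x)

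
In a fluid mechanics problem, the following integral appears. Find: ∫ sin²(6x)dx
Using identity sin²(u) = (1 - cos(2u))/2:
∫ (1 - cos(12x))/2 dx = x/2 - sin(12x)/24 + C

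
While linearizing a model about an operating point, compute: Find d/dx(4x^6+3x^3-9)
Power rule: d/dx(ax^n) = n·a·x^(n-1)
Term by term: 24·x^5 + 9·x^2

Answer: 24x^5 + 9x^2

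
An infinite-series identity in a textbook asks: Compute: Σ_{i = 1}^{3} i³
Using formula: Σ i^3 = [n(n + 1)/2]² = [3·4/2]² = 36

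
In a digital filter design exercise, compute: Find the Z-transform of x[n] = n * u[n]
Standard pair: Z{n*u[n]}=z/(z-1)^2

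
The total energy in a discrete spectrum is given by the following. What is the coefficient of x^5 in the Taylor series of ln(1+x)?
ln(1+x) = Σ (-1)^(n+1) x^n/n
Coefficient of x^5 = (-1)^6/5 = 1/5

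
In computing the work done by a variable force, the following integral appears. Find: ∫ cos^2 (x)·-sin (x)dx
Let u=cos(x), du=-sin(x) dx
∫ u^2 du=u^3/3 + C

Answer: cos^3(x)/3 + C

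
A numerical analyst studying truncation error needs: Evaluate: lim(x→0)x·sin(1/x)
Squeeze theorem: -|x| ≤ x·sin(1/x) ≤ |x|
Since x → 0 as x → 0, by squeeze theorem the limit is 0

Answer: 0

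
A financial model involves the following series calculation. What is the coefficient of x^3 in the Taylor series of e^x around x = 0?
Taylor series of e^x=Σ x^n/n!
Coefficient of x^3=1/3!=1/6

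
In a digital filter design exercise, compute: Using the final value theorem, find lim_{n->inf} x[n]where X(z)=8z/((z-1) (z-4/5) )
Final value theorem: lim x[n]=lim_{z->1} (z-1)*X(z)
(z-1)*X(z)=8z/(z-4/5)
As z->1: 8/(1 - 4/5)=8/(1/5)=40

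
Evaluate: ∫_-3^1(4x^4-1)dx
Step 1: Find antiderivative F(x) = (4/5)x^5 - x
Step 2: F(1) - F(-3) = -1/5 - (-957/5) = 956/5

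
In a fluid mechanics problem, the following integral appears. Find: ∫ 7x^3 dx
Using power rule: ∫ 7x^3 dx=7/4 x^4+C=(7/4)x^4+C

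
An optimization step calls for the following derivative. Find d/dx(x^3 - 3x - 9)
Power rule: d/dx(ax^n) = n·a·x^(n-1)
Term by term: 3·x^2 - 3

Answer: 3x^2 - 3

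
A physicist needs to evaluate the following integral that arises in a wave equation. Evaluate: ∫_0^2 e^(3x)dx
Antiderivative: (1/3)e^(3x)
Evaluate: (1/3)(e^6 - 1)

Answer: (e^6 - 1)/3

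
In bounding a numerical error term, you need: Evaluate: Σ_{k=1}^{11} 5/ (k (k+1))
Partial fractions: 5/(k(k+1))=5/k - 5/(k+1)
Telescoping sum: 5(1-1/12)=5·11/12

Answer: 55/12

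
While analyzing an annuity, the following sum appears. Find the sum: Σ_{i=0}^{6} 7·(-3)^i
Geometric series: S = a(1 - r^n)/(1 - r)
a = 7, r = -3, n = 7
S = 7(1+2187)/4 = 3829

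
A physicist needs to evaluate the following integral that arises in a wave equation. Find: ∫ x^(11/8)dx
Power rule: ∫ x^(11/8) dx=x^(19/8)/(19/8)+C

Answer: (8/19)·x^(19/8)+C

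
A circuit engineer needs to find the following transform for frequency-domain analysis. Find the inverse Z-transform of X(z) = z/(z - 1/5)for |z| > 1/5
Standard pair: z/(z-a) <-> a^n*u[n] for causal signals
With a=1/5: x[n]=(1/5)^n*u[n]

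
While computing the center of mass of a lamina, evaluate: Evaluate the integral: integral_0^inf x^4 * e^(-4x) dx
This is a Gamma integral. Substitute u = 4x (du = 4 dx):
integral_0^inf x^4 * e^(-4x) dx = (1/4^5) integral_0^inf u^4 * e^(-u) du
= Gamma(5)/4^5 = 4!/4^5 = 24/1024

Answer: 3/128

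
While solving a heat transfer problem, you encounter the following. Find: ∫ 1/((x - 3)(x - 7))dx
Partial fractions: 1/((x-3)(x-7))=A/(x-3) + B/(x-7)
A=-1/4, B=1/4
∫ [-1/4· 1/(x-3) + 1/4· 1/(x-7)] dx
=(1/4)[ln|x-7| - ln|x-3|] + C

Answer: (1/4)·ln|(x-7)/(x-3)| + C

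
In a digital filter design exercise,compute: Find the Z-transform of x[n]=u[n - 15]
Using the time-shift property: Z{u[n-15]} = z^(-15)*z/(z-1)
= z^(-14)/(z-1)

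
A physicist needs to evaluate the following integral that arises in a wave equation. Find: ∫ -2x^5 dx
Using power rule: ∫ -2x^5 dx=-2/6 x^6 + C=(-1/3)x^6 + C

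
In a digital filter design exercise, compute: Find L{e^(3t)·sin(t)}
First shifting: L{e^(at)f(t)}=F(s-a)
L{sin(t)}=1/(s² + 1)
Shift: 1/((s-3)² + 1)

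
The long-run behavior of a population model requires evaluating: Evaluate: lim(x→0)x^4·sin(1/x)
Squeeze theorem: -|x^4| ≤ x^4·sin(1/x) ≤ |x^4|
Since x^4 → 0 as x → 0, by squeeze theorem the limit is 0

Answer: 0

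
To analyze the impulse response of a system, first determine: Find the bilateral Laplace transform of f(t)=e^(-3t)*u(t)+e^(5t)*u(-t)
For e^(-3t)*u(t): L=1/(s + 3), Re(s) > -3
For e^(5t)*u(-t): L=-1/(s-5), Re(s) < 5
Combined: F(s)=1/(s + 3) - 1/(s-5), -3 < Re(s) < 5

Answer: 1/(s + 3) - 1/(s-5), ROC: -3 < Re(s) < 5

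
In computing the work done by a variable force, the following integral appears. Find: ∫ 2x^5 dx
Using power rule: ∫ 2x^5 dx = 2/6 x^6 + C = (1/3)x^6 + C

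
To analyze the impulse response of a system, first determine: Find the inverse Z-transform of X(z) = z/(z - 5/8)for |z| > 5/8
Standard pair: z/(z-a) <-> a^n * u[n] for causal signals
With a=5/8: x[n]=(5/8)^n * u[n]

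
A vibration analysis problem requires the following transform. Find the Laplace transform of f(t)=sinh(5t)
L{sinh(at)}=a/(s²-a²)
L{sinh(5t)}=5/(s²-25)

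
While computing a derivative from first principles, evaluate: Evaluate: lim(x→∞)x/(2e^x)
Apply L'Hôpital 1 times (∞/∞ each time):
Eventually get 1!/(2e^x) → 0

Answer: 0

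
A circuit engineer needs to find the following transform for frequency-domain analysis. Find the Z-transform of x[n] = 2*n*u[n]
Z{n*u[n]}=z/(z-1)^2
By linearity: Z{2*n*u[n]}=2z/(z-1)^2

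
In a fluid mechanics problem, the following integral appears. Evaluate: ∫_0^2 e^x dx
Antiderivative: e^x
Evaluate: (e^2 - 1)

Answer: e^2 - 1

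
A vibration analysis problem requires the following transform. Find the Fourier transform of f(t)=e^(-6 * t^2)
The Fourier transform of a Gaussian e^(-a*t^2) is sqrt(pi/a)*e^(-omega^2/(4a)).
With a = 6: F(omega) = sqrt(pi/6)*e^(-omega^2/24)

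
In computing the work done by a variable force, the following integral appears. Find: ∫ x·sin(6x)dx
By parts: u = x, dv = sin(6x) dx
du = dx, v = -cos(6x)/6
= -x·cos(6x)/6 + sin(6x)/6² + C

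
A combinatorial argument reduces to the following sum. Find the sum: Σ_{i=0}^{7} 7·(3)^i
Geometric series: S = a(1 - r^n)/(1 - r)
a = 7, r = 3, n = 8
S = 7(1 - 6561)/-2 = 22960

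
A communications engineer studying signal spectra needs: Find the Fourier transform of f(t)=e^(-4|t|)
Using the standard pair: F{e^(-a|t|)}=2a/(a^2 + omega^2)
With a=4: F(omega)=8/(16 + omega^2)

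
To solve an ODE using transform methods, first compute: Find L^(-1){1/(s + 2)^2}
L^(-1){1/(s-a)^n}=t^(n-1)·e^(at)/(n-1)!
Here a=-2, n=2: t^1·e^(-2t)/1

Answer: t·e^(-2t)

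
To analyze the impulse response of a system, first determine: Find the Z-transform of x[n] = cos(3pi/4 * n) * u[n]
Z{cos(w0 * n) * u[n]} = z(z - cos(w0))/(z^2 - 2z * cos(w0) + 1)
With w0 = 3pi/4: X(z) = z(z - cos(3pi/4))/(z^2 - 2z * cos(3pi/4) + 1)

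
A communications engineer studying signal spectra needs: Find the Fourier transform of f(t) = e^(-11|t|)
Using the standard pair: F{e^(-a|t|)}=2a/(a^2 + omega^2)
With a=11: F(omega)=22/(121 + omega^2)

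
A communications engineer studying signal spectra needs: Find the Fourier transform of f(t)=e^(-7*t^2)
The Fourier transform of a Gaussian e^(-a*t^2) is sqrt(pi/a)*e^(-omega^2/(4a)).
With a = 7: F(omega) = sqrt(pi/7)*e^(-omega^2/28)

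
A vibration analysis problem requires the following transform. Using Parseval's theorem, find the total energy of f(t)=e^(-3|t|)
Parseval's theorem: E=integral |f(t)|^2 dt=(1/2pi) integral |F(omega)|^2 domega
E=integral_{-inf}^{inf} e^(-6|t|) dt=2*integral_0^inf e^(-6t) dt=2/(2*3)=1/3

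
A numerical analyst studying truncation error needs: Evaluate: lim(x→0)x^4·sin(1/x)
Squeeze theorem: -|x^4| ≤ x^4·sin(1/x) ≤ |x^4|
Since x^4 → 0 as x → 0, by squeeze theorem the limit is 0

Answer: 0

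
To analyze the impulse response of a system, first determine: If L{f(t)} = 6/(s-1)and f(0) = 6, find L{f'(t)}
L{f'(t)}=s·F(s) - f(0)=6s/(s-1) - 6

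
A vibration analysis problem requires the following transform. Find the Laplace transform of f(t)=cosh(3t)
L{cosh(at)} = s/(s²-a²)
L{cosh(3t)} = s/(s²-9)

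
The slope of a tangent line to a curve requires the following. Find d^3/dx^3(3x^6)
Apply power rule 3 times:
d^1: 18x^5
d^2: 90x^4
d^3: 360x^3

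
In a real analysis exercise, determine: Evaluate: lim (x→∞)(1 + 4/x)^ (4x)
Rewrite as [(1 + 4/x)^x]^4.
lim(1 + 4/x)^x = e^4, so limit = (e^4)^4 = e^16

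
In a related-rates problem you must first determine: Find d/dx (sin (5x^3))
Chain rule: d/dx[sin(u)]=cos(u)·u' where u=5x^3
u'=15x^2

Answer: 15x^2·cos(5x^3)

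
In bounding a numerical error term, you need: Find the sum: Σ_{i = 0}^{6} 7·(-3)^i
Geometric series: S=a(1 - r^n)/(1 - r)
a=7, r=-3, n=7
S=7(1+2187)/4=3829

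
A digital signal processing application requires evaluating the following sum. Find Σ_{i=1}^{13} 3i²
=3·n(n+1)(2n+1)/6=3·13·14·27/6=2457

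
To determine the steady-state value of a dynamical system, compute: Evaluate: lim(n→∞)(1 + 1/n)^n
This is the definition of e^1: lim(1 + 1/n)^n=e^1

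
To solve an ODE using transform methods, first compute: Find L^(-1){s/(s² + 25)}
L^(-1){s/(s²+w²)} = cos(wt)
Here w = 5

Answer: cos(5t)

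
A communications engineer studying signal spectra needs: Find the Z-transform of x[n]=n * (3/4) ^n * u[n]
Using the property Z{n*a^n*u[n]} = az/(z-a)^2
With a = 3/4: X(z) = (3/4)z/(z - 3/4)^2, |z| > 3/4

Answer: (3/4)z/(z - 3/4)^2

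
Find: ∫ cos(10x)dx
Using substitution u=10x: ∫ cos(u) du/10=sin(u)/10 + C

Answer: (1/10)sin(10x) + C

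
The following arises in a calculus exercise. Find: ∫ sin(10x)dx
Using substitution u=10x: ∫ sin(u) du/10=-cos(u)/10 + C

Answer: (-1/10)cos(10x) + C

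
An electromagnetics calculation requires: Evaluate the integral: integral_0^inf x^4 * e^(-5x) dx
This is a Gamma integral. Substitute u=5x (du=5 dx):
integral_0^inf x^4*e^(-5x) dx=(1/5^5) integral_0^inf u^4*e^(-u) du
=Gamma(5)/5^5=4!/5^5=24/3125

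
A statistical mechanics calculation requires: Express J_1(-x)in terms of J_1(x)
For integer n: J_n(-x)=(-1)^n J_n(x)
With n=1: J_1(-x)=(-1)^1 J_1(x)=-J_1(x)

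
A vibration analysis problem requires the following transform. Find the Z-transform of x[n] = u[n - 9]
Using the time-shift property: Z{u[n-9]} = z^(-9) * z/(z-1)
= z^(-8)/(z-1)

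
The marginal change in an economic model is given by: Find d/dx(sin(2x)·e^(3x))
Product rule: (fg)'=f'g + fg'
f=sin(2x), f'=2·cos(2x)
g=e^(3x), g'=3·e^(3x)

Answer: 2·cos(2x)·e^(3x) + 3·sin(2x)·e^(3x)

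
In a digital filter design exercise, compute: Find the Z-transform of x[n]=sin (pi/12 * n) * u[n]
Z{sin(w0*n)*u[n]}=z*sin(w0)/(z^2 - 2z*cos(w0) + 1)
With w0=pi/12: X(z)=z*sin(pi/12)/(z^2 - 2z*cos(pi/12) + 1)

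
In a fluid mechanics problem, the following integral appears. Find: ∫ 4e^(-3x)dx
Since d/dx[e^(-3x)] = -3e^(-3x), we get -4/3 e^(-3x)+C

Answer: (-4/3)e^(-3x)+C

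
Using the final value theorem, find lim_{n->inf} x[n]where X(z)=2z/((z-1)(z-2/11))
Final value theorem: lim x[n]=lim_{z->1} (z-1)*X(z)
(z-1)*X(z)=2z/(z-2/11)
As z->1: 2/(1 - 2/11)=2/(9/11)=22/9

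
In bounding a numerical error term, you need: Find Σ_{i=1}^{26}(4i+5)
=4·Σ i + 5·26=4·351 + 130=1534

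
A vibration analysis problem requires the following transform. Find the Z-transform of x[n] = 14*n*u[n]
Z{n*u[n]} = z/(z-1)^2
By linearity: Z{14*n*u[n]} = 14z/(z-1)^2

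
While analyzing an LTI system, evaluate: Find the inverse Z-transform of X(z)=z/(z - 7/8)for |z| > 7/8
Standard pair: z/(z-a) <-> a^n*u[n] for causal signals
With a=7/8: x[n]=(7/8)^n*u[n]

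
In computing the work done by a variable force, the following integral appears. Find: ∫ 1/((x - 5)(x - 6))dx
Partial fractions: 1/((x-5)(x-6)) = A/(x-5) + B/(x-6)
A = -1, B = 1
∫ [-1· 1/(x-5) + 1· 1/(x-6)] dx
= (1)[ln|x-6| - ln|x-5|] + C

Answer: ln|(x-6)/(x-5)| + C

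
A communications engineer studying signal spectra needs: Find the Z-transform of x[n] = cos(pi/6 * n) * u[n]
Z{cos(w0 * n) * u[n]} = z(z - cos(w0))/(z^2-2z * cos(w0)+1)
With w0 = pi/6: X(z) = z(z - cos(pi/6))/(z^2-2z * cos(pi/6)+1)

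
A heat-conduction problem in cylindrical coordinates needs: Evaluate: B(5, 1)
B(x,y)=Γ(x)Γ(y)/Γ(x+y)=(x-1)!(y-1)!/(x+y-1)!
B(5,1)=4!·0!/5!=1/5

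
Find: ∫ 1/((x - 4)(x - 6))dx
Partial fractions: 1/((x-4)(x-6)) = A/(x-4)+B/(x-6)
A = -1/2, B = 1/2
∫ [-1/2· 1/(x-4)+1/2· 1/(x-6)] dx
= (1/2)[ln|x-6| - ln|x-4|]+C

Answer: (1/2)·ln|(x-6)/(x-4)|+C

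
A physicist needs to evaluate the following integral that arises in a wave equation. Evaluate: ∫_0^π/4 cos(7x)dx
Antiderivative: sin(7x)/7
Evaluate at bounds: [sin(7·π/4)/7] - [sin(7·0)/7]
= ((-√2/2) - (0))/7 = -√2/14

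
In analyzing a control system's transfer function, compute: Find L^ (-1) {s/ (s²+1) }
L^(-1){s/(s² + w²)} = cos(wt)
Here w = 1

Answer: cos(t)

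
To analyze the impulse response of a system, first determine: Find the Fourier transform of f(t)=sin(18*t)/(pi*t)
sin(W*t)/(pi*t) = (W/pi)*sinc(W*t/pi) is the impulse response of the ideal low-pass filter with cutoff W (here W = 18).
Its Fourier transform is a rectangular function:
F(omega) = 1 for |omega| < 18, 0 otherwise

Answer: rect(omega/36) [i.e., 1 for |omega| < 18, 0 otherwise]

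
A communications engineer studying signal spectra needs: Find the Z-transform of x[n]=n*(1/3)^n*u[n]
Using the property Z{n*a^n*u[n]} = az/(z-a)^2
With a = 1/3: X(z) = (1/3)z/(z - 1/3)^2, |z| > 1/3

Answer: (1/3)z/(z - 1/3)^2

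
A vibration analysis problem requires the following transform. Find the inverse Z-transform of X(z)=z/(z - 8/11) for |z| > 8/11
Standard pair: z/(z-a) <-> a^n*u[n] for causal signals
With a=8/11: x[n]=(8/11)^n*u[n]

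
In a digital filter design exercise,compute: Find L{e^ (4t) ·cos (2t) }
First shifting: L{e^(at)f(t)}=F(s-a)
L{cos(2t)}=s/(s²+4)
Shift: (s-4)/((s-4)²+4)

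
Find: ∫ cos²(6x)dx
Using identity cos²(u) = (1 + cos(2u))/2:
∫ (1 + cos(12x))/2 dx = x/2 + sin(12x)/24 + C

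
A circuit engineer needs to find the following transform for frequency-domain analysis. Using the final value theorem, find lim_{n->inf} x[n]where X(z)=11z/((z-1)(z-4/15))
Final value theorem: lim x[n] = lim_{z->1} (z-1) * X(z)
(z-1) * X(z) = 11z/(z-4/15)
As z->1: 11/(1-4/15) = 11/(11/15) = 15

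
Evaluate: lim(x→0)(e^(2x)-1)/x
L'Hôpital (0/0): lim 2e^(2x)/1=2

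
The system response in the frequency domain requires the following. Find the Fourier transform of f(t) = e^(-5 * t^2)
The Fourier transform of a Gaussian e^(-a*t^2) is sqrt(pi/a)*e^(-omega^2/(4a)).
With a = 5: F(omega) = sqrt(pi/5)*e^(-omega^2/20)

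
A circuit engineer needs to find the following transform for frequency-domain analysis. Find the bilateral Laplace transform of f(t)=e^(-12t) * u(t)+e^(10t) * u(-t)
For e^(-12t) * u(t): L=1/(s+12), Re(s) > -12
For e^(10t) * u(-t): L=-1/(s-10), Re(s) < 10
Combined: F(s)=1/(s+12)-1/(s-10), -12 < Re(s) < 10

Answer: 1/(s+12)-1/(s-10), ROC: -12 < Re(s) < 10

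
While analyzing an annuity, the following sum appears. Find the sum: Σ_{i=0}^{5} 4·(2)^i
Geometric series: S = a(1 - r^n)/(1 - r)
a = 4, r = 2, n = 6
S = 4(1-64)/-1 = 252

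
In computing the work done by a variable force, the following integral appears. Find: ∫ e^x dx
Since d/dx[e^x] = + e^x, we get 1e^x + C

Answer: e^x + C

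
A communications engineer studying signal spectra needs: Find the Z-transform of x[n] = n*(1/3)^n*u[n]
Using the property Z{n * a^n * u[n]}=az/(z-a)^2
With a=1/3: X(z)=(1/3)z/(z - 1/3)^2, |z| > 1/3

Answer: (1/3)z/(z - 1/3)^2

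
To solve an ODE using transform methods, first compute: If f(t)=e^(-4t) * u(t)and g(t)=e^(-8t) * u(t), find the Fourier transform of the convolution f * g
By the convolution theorem: F{f*g}=F(omega)*G(omega)
F(omega)=1/(4+j*omega), G(omega)=1/(8+j*omega)
F{f*g}=1/((4+j*omega)(8+j*omega))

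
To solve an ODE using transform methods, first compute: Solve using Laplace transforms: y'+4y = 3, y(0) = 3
Take L of both sides: sY(s) - 3 + 4Y(s) = 3/s
Y(s)(s + 4) = 3/s + 3
Y(s) = 3/(s(s + 4)) + 3/(s + 4)
Partial fractions: 3/(s(s + 4)) = (3/4)/s - (3/4)/(s + 4)
So Y(s) = (3/4)/s + (9/4)/(s + 4)
Inverse transform (L^(-1){1/s} = 1, L^(-1){1/(s + 4)} = e^(-4t)):

Answer: y(t) = 3/4 + (9/4)·e^(-4t)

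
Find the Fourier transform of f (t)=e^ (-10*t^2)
The Fourier transform of a Gaussian e^(-a*t^2) is sqrt(pi/a)*e^(-omega^2/(4a)).
With a = 10: F(omega) = sqrt(pi/10)*e^(-omega^2/40)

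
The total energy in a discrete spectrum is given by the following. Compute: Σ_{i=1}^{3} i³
Using formula: Σ i^3=[n(n + 1)/2]²=[3·4/2]²=36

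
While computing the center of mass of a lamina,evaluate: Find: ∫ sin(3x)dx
Using substitution u = 3x: ∫ sin(u) du/3 = -cos(u)/3+C

Answer: (-1/3)cos(3x)+C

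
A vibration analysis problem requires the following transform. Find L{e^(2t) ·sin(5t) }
First shifting: L{e^(at)f(t)} = F(s-a)
L{sin(5t)} = 5/(s²+25)
Shift: 5/((s-2)²+25)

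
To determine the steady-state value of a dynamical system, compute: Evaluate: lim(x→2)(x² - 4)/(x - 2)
Factor: (x² - 4)=(x-2)(x+2)
Cancel (x-2): lim(x→2) (x+2)=4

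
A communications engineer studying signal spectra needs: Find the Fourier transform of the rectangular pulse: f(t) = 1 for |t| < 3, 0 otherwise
F(omega)=integral from -3 to 3 of e^(-j*omega*t) dt
=2*sin(3*omega)/omega=6*sinc(3*omega/pi)

Answer: 2*sin(3*omega)/omega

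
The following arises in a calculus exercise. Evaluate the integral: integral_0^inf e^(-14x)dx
integral_0^inf e^(-14x) dx=[-1/14 * e^(-14x)]_0^inf
=0 - (-1/14)=1/14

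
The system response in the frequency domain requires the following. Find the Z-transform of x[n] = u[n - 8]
Using the time-shift property: Z{u[n-8]} = z^(-8)*z/(z-1)
= z^(-7)/(z-1)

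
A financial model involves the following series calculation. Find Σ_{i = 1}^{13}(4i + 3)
= 4·Σ i + 3·13 = 4·91 + 39 = 403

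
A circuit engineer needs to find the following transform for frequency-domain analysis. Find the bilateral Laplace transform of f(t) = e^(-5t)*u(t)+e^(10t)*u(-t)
For e^(-5t)*u(t): L=1/(s + 5), Re(s) > -5
For e^(10t)*u(-t): L=-1/(s-10), Re(s) < 10
Combined: F(s)=1/(s + 5) - 1/(s-10), -5 < Re(s) < 10

Answer: 1/(s + 5) - 1/(s-10), ROC: -5 < Re(s) < 10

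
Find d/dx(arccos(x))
d/dx[arccos(u)] = -u'/√(1-u²), u = x, u' = 1

Answer: -1/√(1-x²)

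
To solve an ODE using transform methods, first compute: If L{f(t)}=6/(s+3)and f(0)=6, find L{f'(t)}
L{f'(t)}=s·F(s) - f(0)=6s/(s+3)-6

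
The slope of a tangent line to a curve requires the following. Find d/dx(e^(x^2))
Chain rule: d/dx[e^u] = e^u · u' where u = x^2
u' = 2x

Answer: 2x·e^(x^2)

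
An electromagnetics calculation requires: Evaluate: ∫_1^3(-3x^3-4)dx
Step 1: Find antiderivative F(x)=(-3/4)x^4 - 4x
Step 2: F(3) - F(1)=-291/4 - (-19/4)=-68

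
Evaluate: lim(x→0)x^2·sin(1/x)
Squeeze theorem: -|x^2| ≤ x^2·sin(1/x) ≤ |x^2|
Since x^2 → 0 as x → 0, by squeeze theorem the limit is 0

Answer: 0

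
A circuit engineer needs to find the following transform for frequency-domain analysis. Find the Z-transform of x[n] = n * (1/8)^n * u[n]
Using the property Z{n*a^n*u[n]}=az/(z-a)^2
With a=1/8: X(z)=(1/8)z/(z - 1/8)^2, |z| > 1/8

Answer: (1/8)z/(z - 1/8)^2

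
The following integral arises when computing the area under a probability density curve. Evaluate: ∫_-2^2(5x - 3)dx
Step 1: Find antiderivative F(x) = (5/2)x^2-3x
Step 2: F(2) - F(-2) = 4 - (16) = -12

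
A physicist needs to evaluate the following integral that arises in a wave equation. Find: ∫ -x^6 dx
Using power rule: ∫ -x^6 dx = -1/7 x^7 + C = (-1/7)x^7 + C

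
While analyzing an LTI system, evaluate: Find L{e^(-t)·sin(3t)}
First shifting: L{e^(at)f(t)}=F(s-a)
L{sin(3t)}=3/(s² + 9)
Shift: 3/((s + 1)² + 9)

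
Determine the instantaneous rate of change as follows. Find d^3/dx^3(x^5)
Apply power rule 3 times:
d^1: 5x^4
d^2: 20x^3
d^3: 60x^2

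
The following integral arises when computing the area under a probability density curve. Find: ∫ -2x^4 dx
Using power rule: ∫ -2x^4 dx = -2/5 x^5 + C = (-2/5)x^5 + C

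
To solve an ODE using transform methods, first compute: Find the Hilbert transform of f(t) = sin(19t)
The Hilbert transform shifts each frequency component by -pi/2.
H{sin(wt)}=-cos(wt)
With w=19: H{sin(19t)}=-cos(19t)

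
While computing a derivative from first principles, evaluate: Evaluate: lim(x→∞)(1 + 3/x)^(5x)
Rewrite as [(1 + 3/x)^x]^5.
lim(1 + 3/x)^x = e^3, so limit = (e^3)^5 = e^15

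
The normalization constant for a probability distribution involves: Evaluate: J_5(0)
J_n(0) = 0 for all n > 0 (Bessel function of first kind)
J_5(0) = 0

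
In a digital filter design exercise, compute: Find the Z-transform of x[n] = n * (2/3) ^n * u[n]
Using the property Z{n * a^n * u[n]} = az/(z-a)^2
With a = 2/3: X(z) = (2/3)z/(z - 2/3)^2, |z| > 2/3

Answer: (2/3)z/(z - 2/3)^2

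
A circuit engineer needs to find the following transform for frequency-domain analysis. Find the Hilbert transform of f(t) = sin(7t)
The Hilbert transform shifts each frequency component by -pi/2.
H{sin(wt)}=-cos(wt)
With w=7: H{sin(7t)}=-cos(7t)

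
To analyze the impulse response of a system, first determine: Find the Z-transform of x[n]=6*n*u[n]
Z{n*u[n]}=z/(z-1)^2
By linearity: Z{6*n*u[n]}=6z/(z-1)^2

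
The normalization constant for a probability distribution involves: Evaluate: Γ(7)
Γ(n)=(n-1)! for positive integers
Γ(7)=6!=720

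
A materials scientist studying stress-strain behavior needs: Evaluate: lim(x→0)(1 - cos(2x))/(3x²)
Using 1-cos(u) ≈ u²/2 for small u:
(1-cos(2x)) ≈ (2x)²/2=4x²/2
So limit=4/(2·3)=2/3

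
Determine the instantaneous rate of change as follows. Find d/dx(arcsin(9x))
d/dx[arcsin(u)] = u'/√(1-u²), u = 9x, u' = 9

Answer: 9/√(1 - 81x²)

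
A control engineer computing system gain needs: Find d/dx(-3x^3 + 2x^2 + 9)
Power rule: d/dx(ax^n)=n·a·x^(n-1)
Term by term: -9·x^2 + 4·x

Answer: -9x^2 + 4x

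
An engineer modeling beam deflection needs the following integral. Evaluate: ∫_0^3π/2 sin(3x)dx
Antiderivative: -cos(3x)/3
Evaluate at bounds: [-cos(3·3π/2)/3] - [-cos(3·0)/3]
=(-(0)+(1))/3=1/3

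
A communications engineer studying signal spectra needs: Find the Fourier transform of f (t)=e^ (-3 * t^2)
The Fourier transform of a Gaussian e^(-a*t^2) is sqrt(pi/a)*e^(-omega^2/(4a)).
With a = 3: F(omega) = sqrt(pi/3)*e^(-omega^2/12)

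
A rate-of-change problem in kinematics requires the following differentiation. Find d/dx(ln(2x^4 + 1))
Chain rule: d/dx[ln(u)]=u'/u where u=2x^4 + 1
u'=8x^3

Answer: (8x^3)/(2x^4 + 1)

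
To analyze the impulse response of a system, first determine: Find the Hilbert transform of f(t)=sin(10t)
The Hilbert transform shifts each frequency component by -pi/2.
H{sin(wt)}=-cos(wt)
With w=10: H{sin(10t)}=-cos(10t)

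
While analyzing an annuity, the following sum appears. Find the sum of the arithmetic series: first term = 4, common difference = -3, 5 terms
Last term: a_n = 4 + (5 - 1)·-3 = -8
Sum = n(a_1 + a_n)/2 = 5(4 + (-8))/2 = -10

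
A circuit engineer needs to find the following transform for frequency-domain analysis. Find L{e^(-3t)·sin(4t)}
First shifting: L{e^(at)f(t)}=F(s-a)
L{sin(4t)}=4/(s² + 16)
Shift: 4/((s + 3)² + 16)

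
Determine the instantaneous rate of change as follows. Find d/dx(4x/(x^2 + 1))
Quotient rule: (f/g)' = (f'g - fg')/g²
f = 4x, f' = 4
g = x^2 + 1, g' = 2x

Answer: (4·(x^2 + 1) - 8x^2)/(x^2 + 1)²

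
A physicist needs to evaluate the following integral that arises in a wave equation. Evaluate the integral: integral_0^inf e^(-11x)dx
integral_0^inf e^(-11x) dx = [-1/11*e^(-11x)]_0^inf
= 0 - (-1/11) = 1/11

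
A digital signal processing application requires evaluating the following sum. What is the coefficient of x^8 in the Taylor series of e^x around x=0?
Taylor series of e^x = Σ x^n/n!
Coefficient of x^8 = 1/8! = 1/40320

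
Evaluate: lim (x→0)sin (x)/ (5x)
L'Hôpital (0/0): lim cos(x)/5=1/5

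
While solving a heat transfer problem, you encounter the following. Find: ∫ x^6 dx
Using power rule: ∫ x^6 dx=1/7 x^7 + C=(1/7)x^7 + C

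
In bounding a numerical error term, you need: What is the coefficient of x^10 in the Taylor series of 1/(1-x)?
1/(1-x)=Σ x^n for |x|<1
All coefficients are 1

Answer: 1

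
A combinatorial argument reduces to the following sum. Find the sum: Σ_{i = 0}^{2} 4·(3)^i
Geometric series: S = a(1 - r^n)/(1 - r)
a = 4, r = 3, n = 3
S = 4(1 - 27)/-2 = 52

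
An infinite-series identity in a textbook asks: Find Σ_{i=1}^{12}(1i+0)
=1·Σ i + 0·12=1·78 + 0=78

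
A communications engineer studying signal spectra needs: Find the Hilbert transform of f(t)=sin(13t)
The Hilbert transform shifts each frequency component by -pi/2.
H{sin(wt)} = -cos(wt)
With w = 13: H{sin(13t)} = -cos(13t)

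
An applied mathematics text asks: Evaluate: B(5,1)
B(x,y) = Γ(x)Γ(y)/Γ(x+y) = (x-1)!(y-1)!/(x+y-1)!
B(5,1) = 4!·0!/5! = 1/5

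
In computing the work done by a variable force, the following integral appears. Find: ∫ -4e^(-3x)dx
Since d/dx[e^(-3x)]=-3e^(-3x), we get 4/3 e^(-3x) + C

Answer: (4/3)e^(-3x) + C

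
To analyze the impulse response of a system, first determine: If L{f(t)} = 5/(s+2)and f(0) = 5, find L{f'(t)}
L{f'(t)}=s·F(s) - f(0)=5s/(s+2)-5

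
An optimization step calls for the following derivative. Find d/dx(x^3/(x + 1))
Quotient rule: (f/g)' = (f'g - fg')/g²
f = x^3, f' = 3x^2
g = x + 1, g' = 1

Answer: (3x^2·(x + 1) - x^3)/(x + 1)²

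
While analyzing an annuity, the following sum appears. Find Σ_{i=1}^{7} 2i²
= 2·n(n + 1)(2n + 1)/6 = 2·7·8·15/6 = 280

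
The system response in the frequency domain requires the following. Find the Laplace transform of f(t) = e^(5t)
L{e^(at)}=1/(s-a)
L{e^(5t)}=1/(s-5)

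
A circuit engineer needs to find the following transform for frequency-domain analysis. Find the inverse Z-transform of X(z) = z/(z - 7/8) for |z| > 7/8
Standard pair: z/(z-a) <-> a^n*u[n] for causal signals
With a=7/8: x[n]=(7/8)^n*u[n]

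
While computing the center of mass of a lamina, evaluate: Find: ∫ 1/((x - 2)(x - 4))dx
Partial fractions: 1/((x-2)(x-4))=A/(x-2)+B/(x-4)
A=-1/2, B=1/2
∫ [-1/2· 1/(x-2)+1/2· 1/(x-4)] dx
=(1/2)[ln|x-4| - ln|x-2|]+C

Answer: (1/2)·ln|(x-4)/(x-2)|+C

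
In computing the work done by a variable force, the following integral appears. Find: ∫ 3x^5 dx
Using power rule: ∫ 3x^5 dx = 3/6 x^6+C = (1/2)x^6+C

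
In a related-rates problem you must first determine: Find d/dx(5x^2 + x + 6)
Power rule: d/dx(ax^n) = n·a·x^(n-1)
Term by term: 10·x + 1

Answer: 10x + 1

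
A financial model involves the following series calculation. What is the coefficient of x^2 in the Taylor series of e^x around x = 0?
Taylor series of e^x = Σ x^n/n!
Coefficient of x^2 = 1/2! = 1/2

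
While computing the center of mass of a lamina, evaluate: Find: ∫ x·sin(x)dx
By parts: u = x, dv = sin(x) dx
du = dx, v = -cos(x)
= -x·cos(x)+sin(x)+C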